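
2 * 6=12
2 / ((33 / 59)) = 118 / 33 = 3.58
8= 8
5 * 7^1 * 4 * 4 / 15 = 112 / 3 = 37.33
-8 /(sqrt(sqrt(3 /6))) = -8 * 2^(1 /4) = -9.51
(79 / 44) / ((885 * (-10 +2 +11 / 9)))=-237 / 791780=-0.00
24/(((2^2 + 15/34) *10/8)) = 3264/755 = 4.32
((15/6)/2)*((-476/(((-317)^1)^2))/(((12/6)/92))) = -27370/100489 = -0.27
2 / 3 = 0.67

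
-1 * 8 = -8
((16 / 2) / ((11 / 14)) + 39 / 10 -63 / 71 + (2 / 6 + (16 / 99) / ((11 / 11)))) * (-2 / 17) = -962231 / 597465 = -1.61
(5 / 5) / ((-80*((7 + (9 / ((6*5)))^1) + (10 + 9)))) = -1 / 2104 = -0.00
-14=-14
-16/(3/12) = -64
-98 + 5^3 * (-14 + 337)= 40277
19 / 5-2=9 / 5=1.80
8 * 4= 32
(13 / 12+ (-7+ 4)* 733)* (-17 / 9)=448375 / 108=4151.62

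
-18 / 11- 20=-238 / 11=-21.64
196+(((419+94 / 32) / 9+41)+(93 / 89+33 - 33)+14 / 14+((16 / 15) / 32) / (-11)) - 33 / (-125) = 5043202433 / 17622000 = 286.19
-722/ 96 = -361/ 48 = -7.52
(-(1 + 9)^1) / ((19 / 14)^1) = -140 / 19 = -7.37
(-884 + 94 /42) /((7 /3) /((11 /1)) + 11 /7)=-203687 /412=-494.39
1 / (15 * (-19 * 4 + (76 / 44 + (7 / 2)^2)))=-44 / 40935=-0.00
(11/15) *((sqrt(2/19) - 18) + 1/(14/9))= -891/70 + 11 *sqrt(38)/285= -12.49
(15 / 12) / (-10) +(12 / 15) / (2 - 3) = -37 / 40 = -0.92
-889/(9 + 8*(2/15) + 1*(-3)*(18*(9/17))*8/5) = 226695/9097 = 24.92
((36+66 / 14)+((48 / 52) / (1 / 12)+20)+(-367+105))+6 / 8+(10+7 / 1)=-172.46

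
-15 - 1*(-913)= 898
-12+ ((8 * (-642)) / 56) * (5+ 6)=-7146 / 7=-1020.86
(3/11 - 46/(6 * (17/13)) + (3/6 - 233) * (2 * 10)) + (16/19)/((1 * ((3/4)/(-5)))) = -16561258/3553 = -4661.20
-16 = -16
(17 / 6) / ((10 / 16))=68 / 15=4.53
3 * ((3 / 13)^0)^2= 3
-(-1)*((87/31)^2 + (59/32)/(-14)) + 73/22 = 52390615/4735808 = 11.06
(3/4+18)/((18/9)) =9.38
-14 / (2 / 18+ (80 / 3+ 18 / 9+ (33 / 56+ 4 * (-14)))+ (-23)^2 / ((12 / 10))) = -7056 / 208757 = -0.03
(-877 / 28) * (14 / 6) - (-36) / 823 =-721339 / 9876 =-73.04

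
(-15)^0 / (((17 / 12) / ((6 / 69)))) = 24 / 391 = 0.06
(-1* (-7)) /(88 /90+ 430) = 315 /19394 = 0.02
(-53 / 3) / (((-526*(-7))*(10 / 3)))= -53 / 36820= -0.00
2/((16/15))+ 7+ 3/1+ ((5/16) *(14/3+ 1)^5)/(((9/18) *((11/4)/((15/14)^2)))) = 44716165/29106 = 1536.32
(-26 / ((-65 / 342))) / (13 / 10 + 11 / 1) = 456 / 41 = 11.12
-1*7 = -7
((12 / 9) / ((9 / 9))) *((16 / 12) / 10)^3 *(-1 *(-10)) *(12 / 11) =0.03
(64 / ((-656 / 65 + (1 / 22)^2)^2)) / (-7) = -63342822400 / 705372631047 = -0.09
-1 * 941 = -941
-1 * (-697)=697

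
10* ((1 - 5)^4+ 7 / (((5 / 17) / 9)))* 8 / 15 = 37616 / 15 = 2507.73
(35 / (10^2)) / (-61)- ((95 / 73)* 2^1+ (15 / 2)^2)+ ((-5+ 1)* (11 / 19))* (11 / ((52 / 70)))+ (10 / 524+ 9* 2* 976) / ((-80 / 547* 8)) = -557284517170809 / 36885944576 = -15108.32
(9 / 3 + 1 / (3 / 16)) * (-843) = -7025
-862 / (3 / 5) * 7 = -30170 / 3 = -10056.67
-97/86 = -1.13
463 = 463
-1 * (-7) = 7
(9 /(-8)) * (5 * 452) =-5085 /2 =-2542.50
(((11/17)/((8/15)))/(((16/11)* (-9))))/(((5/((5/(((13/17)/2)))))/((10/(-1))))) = 3025/1248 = 2.42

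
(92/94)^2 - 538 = -1186326/2209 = -537.04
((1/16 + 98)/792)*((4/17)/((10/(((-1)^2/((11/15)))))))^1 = 523/131648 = 0.00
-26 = -26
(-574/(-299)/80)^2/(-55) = -82369/7867288000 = -0.00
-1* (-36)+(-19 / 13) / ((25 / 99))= 9819 / 325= 30.21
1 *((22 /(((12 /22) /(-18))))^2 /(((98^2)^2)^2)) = 131769 /2126907556454464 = 0.00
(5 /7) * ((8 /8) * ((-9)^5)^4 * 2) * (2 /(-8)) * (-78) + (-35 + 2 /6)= 7112234293548303347857 /21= 338677823502300159421.76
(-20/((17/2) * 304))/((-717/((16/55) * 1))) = 8/2547501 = 0.00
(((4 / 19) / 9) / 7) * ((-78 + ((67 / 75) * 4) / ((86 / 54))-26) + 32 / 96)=-186908 / 551475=-0.34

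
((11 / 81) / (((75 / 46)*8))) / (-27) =-253 / 656100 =-0.00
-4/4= -1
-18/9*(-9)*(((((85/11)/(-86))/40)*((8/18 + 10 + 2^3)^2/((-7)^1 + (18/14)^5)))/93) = 1968318191/46399597200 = 0.04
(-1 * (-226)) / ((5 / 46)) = 10396 / 5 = 2079.20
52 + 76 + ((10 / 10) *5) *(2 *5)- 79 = 99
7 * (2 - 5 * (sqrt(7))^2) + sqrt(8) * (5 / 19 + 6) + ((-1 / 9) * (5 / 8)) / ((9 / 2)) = -213.30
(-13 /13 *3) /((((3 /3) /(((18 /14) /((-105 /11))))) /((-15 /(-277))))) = 297 /13573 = 0.02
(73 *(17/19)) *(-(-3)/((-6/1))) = -1241/38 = -32.66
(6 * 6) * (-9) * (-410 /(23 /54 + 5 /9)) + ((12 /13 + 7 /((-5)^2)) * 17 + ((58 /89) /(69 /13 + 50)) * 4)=149207501325981 /1102244975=135366.91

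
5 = 5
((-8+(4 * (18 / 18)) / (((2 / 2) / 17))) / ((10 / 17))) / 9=34 / 3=11.33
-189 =-189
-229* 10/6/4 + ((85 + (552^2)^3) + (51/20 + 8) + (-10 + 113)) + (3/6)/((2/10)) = 848702968281173089/30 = 28290098942705769.63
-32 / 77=-0.42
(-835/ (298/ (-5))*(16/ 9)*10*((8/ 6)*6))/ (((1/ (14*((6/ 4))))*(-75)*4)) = -187040/ 1341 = -139.48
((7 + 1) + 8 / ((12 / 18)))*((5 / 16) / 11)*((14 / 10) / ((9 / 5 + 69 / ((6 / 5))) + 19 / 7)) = 1225 / 95502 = 0.01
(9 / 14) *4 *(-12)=-216 / 7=-30.86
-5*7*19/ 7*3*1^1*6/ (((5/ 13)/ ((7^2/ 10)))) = -108927/ 5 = -21785.40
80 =80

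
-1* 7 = -7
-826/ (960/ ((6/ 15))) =-413/ 1200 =-0.34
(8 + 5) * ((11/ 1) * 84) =12012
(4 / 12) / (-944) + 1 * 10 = 28319 / 2832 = 10.00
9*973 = 8757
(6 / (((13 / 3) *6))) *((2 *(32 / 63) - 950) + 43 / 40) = -2388731 / 10920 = -218.75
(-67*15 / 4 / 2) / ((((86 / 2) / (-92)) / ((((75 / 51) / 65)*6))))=346725 / 9503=36.49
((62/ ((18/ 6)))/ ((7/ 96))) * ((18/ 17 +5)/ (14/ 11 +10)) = 18128/ 119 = 152.34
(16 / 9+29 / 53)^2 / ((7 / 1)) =1229881 / 1592703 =0.77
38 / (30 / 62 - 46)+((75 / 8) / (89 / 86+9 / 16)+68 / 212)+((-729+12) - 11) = -59391687279 / 82186517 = -722.65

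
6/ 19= 0.32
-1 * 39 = -39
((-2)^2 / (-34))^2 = 4 / 289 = 0.01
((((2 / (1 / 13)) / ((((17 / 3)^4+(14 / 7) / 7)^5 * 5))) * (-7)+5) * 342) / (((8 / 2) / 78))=11404361210626697054955952851427419 / 342011132422455186206930115245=33345.00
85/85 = 1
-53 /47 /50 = -53 /2350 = -0.02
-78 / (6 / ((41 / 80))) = -533 / 80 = -6.66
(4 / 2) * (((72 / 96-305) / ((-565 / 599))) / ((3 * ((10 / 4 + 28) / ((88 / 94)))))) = 32075252 / 4859565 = 6.60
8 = 8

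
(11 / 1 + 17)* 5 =140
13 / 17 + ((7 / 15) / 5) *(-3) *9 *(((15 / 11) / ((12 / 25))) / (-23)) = 18511 / 17204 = 1.08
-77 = -77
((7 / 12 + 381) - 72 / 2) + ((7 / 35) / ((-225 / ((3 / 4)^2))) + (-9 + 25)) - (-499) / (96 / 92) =5038747 / 6000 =839.79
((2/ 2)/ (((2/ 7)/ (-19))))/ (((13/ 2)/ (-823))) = 109459/ 13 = 8419.92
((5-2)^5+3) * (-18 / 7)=-4428 / 7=-632.57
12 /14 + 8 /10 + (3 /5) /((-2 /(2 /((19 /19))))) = 37 /35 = 1.06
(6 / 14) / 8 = 0.05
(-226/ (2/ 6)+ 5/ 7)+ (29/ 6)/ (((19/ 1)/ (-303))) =-200661/ 266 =-754.36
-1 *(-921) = 921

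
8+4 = 12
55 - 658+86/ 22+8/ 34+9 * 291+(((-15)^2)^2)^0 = 2021.14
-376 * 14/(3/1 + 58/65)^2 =-22240400/64009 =-347.46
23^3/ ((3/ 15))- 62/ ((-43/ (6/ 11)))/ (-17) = 60834.95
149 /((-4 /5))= -745 /4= -186.25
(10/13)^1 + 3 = 49/13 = 3.77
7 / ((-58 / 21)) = -147 / 58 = -2.53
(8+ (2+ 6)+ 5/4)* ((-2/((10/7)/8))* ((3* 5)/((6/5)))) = -2415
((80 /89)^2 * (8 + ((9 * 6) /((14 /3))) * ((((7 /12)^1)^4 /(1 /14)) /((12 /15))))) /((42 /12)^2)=805050 /388129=2.07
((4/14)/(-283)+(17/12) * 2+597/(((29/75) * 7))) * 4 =22001210/24621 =893.60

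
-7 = -7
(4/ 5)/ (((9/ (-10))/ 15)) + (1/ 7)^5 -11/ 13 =-9294232/ 655473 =-14.18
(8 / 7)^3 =512 / 343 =1.49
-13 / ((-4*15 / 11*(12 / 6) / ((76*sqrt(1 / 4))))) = 2717 / 60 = 45.28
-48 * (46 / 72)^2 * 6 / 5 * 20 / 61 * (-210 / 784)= 2645 / 1281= 2.06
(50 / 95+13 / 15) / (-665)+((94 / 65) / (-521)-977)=-1254135061976 / 1283652825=-977.00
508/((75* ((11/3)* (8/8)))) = 508/275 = 1.85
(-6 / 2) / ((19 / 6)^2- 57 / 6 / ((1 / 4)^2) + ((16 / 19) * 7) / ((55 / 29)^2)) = 6207300 / 290363813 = 0.02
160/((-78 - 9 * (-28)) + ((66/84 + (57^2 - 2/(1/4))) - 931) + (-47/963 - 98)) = 2157120/32177987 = 0.07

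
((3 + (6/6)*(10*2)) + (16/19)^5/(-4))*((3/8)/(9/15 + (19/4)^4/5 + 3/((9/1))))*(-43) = -3510129195360/976937432153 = -3.59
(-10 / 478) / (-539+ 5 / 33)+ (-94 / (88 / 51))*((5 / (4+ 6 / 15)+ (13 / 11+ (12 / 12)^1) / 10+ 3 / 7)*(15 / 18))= -2331125308583 / 28797308848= -80.95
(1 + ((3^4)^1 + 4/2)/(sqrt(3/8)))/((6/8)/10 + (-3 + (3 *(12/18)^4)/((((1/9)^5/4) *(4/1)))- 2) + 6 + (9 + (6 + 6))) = 40/1400563 + 6640 *sqrt(6)/4201689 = 0.00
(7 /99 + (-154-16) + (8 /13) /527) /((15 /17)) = -192.59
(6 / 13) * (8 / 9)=0.41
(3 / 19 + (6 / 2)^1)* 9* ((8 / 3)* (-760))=-57600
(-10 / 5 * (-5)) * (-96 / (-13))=960 / 13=73.85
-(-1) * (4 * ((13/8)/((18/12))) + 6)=31/3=10.33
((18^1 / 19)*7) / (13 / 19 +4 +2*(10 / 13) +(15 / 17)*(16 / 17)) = 473382 / 503473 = 0.94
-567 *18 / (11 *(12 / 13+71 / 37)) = -4909086 / 15037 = -326.47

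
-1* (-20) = 20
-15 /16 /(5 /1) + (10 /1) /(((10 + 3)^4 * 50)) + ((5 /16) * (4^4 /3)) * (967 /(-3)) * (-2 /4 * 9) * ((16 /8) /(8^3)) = 689605377 /4569760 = 150.91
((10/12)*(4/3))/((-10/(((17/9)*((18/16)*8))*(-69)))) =391/3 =130.33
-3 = -3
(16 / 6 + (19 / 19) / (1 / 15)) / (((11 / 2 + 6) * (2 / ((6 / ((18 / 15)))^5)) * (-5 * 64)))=-33125 / 4416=-7.50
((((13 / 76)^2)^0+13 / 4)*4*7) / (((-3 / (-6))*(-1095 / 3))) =-238 / 365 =-0.65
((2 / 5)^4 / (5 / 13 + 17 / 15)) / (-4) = -39 / 9250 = -0.00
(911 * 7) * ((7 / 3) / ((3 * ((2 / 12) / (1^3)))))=89278 / 3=29759.33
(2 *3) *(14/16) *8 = 42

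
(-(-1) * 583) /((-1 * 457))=-583 /457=-1.28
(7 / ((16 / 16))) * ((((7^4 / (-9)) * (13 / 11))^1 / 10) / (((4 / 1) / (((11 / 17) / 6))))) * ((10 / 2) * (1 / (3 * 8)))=-218491 / 176256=-1.24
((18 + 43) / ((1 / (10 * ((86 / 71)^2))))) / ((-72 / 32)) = -18046240 / 45369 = -397.77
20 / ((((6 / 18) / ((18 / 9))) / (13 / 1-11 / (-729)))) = 379520 / 243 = 1561.81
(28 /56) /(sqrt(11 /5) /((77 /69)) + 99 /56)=16940 /26039 -5152 *sqrt(55) /78117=0.16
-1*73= -73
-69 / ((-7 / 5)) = 345 / 7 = 49.29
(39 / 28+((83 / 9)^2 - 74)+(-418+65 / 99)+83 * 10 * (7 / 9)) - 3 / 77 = 6002873 / 24948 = 240.62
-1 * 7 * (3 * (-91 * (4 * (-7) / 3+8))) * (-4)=10192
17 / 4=4.25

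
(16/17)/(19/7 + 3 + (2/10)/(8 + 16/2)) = 8960/54519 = 0.16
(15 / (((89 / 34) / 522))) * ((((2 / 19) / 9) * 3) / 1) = 177480 / 1691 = 104.96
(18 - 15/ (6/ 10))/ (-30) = 7/ 30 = 0.23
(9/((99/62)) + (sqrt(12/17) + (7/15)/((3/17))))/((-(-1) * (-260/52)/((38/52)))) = -77881/64350-19 * sqrt(51)/1105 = -1.33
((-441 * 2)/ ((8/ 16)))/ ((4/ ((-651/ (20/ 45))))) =645954.75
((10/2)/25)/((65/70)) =14/65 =0.22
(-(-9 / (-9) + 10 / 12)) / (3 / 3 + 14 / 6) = -11 / 20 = -0.55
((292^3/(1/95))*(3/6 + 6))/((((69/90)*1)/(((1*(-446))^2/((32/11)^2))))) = 43363256895569325/92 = 471339748864883.97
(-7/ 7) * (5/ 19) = -5/ 19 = -0.26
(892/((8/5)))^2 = 1243225/4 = 310806.25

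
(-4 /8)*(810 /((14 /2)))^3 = -265720500 /343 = -774695.34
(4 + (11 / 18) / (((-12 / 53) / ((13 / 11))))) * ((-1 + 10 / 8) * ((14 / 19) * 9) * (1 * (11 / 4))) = 13475 / 3648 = 3.69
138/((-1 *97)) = -138/97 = -1.42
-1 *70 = -70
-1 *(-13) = 13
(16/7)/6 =8/21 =0.38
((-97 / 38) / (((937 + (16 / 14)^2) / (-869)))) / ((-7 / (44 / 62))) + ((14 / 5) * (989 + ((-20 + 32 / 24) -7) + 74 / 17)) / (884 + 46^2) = 1718170508173 / 2589568318125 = 0.66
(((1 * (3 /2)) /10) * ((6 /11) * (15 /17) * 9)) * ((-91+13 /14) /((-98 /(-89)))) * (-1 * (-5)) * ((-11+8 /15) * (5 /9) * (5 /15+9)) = 264299295 /18326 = 14422.09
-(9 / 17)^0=-1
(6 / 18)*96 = 32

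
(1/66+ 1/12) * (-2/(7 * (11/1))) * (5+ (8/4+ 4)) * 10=-65/231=-0.28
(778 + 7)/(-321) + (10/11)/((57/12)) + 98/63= -140593/201267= -0.70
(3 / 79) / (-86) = -3 / 6794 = -0.00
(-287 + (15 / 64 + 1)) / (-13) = 18289 / 832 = 21.98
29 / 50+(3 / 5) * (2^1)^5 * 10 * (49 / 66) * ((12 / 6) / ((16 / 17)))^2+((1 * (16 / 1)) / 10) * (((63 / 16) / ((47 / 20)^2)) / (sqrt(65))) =504 * sqrt(65) / 28717+177172 / 275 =644.40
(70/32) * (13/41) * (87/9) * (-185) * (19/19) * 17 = -41498275/1968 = -21086.52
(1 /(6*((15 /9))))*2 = 1 /5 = 0.20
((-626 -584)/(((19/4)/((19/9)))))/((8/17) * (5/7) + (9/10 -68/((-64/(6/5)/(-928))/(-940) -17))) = -145588550800/1417535577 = -102.71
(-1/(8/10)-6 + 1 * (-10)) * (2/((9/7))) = -161/6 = -26.83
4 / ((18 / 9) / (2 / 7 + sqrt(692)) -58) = -1966460 / 28514027 -196 * sqrt(173) / 28514027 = -0.07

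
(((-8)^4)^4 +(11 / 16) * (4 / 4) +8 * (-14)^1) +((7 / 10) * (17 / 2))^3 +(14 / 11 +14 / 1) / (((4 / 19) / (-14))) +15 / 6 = 24769797950457313249 / 88000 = 281474976709742.20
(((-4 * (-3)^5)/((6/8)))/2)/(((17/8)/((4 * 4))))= 82944/17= 4879.06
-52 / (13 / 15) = -60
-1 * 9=-9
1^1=1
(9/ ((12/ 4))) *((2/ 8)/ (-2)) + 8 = 61/ 8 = 7.62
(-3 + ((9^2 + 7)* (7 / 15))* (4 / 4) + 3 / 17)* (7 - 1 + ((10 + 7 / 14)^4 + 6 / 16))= 79065559 / 170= 465091.52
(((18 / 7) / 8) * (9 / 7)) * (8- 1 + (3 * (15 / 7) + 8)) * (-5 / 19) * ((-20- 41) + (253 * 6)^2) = -5369954.63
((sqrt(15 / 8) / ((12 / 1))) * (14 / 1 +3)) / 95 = 17 * sqrt(30) / 4560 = 0.02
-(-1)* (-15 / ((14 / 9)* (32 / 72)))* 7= -1215 / 8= -151.88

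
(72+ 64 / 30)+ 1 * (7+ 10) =1367 / 15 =91.13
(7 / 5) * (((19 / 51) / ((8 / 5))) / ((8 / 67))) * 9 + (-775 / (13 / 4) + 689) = 6719945 / 14144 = 475.11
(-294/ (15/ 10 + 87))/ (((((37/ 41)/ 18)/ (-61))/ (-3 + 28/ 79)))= -1844117352/ 172457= -10693.20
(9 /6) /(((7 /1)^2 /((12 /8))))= 9 /196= 0.05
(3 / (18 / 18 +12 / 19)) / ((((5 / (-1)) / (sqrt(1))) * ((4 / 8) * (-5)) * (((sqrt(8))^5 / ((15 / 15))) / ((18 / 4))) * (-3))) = -171 * sqrt(2) / 198400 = -0.00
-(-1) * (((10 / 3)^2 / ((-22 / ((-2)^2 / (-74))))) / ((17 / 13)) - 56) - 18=-4606754 / 62271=-73.98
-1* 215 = -215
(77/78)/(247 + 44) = 0.00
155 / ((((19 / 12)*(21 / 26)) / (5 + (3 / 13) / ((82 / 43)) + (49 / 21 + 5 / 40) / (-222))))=321322285 / 518814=619.34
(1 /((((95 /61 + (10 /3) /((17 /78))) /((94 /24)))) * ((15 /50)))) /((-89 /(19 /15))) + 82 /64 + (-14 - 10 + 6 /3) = -27855794431 /1343757600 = -20.73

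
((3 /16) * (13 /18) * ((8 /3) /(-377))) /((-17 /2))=1 /8874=0.00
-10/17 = -0.59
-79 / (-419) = 79 / 419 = 0.19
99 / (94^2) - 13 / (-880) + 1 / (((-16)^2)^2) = 206957207 / 7962296320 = 0.03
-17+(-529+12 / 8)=-1089 / 2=-544.50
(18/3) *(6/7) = 36/7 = 5.14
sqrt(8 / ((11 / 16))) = 8*sqrt(22) / 11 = 3.41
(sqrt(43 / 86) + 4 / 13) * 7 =28 / 13 + 7 * sqrt(2) / 2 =7.10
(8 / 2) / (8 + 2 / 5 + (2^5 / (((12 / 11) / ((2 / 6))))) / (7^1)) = 630 / 1543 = 0.41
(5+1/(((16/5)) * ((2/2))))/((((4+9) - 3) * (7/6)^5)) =4131/16807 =0.25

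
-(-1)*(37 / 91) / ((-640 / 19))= -703 / 58240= -0.01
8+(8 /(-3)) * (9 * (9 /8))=-19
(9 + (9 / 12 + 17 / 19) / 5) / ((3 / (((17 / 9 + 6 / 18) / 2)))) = 3545 / 1026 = 3.46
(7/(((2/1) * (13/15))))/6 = 0.67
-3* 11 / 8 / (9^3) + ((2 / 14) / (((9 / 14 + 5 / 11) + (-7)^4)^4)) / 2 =-205986151199376529430075 / 36403370721067254512551704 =-0.01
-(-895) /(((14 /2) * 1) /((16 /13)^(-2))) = 151255 /1792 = 84.41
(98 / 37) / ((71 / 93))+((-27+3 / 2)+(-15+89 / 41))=-7509313 / 215414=-34.86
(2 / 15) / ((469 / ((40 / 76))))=4 / 26733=0.00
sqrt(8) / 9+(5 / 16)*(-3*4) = -15 / 4+2*sqrt(2) / 9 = -3.44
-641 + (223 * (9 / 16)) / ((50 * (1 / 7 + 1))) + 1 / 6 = -638.64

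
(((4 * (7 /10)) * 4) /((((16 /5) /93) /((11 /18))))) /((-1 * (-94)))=2387 /1128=2.12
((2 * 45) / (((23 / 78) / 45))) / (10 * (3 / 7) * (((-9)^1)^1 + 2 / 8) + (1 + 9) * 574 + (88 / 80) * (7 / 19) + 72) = 2500875 / 1051514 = 2.38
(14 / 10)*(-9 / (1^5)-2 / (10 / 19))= -448 / 25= -17.92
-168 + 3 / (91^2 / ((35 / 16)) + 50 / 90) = -168.00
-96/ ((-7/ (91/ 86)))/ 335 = 624/ 14405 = 0.04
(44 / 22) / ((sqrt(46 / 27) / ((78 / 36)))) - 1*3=-3+13*sqrt(138) / 46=0.32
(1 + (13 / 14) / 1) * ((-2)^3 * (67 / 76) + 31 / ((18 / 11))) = 1743 / 76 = 22.93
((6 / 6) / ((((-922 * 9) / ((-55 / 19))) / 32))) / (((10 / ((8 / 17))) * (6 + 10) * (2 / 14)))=308 / 1340127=0.00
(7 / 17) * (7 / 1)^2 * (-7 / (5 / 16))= -38416 / 85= -451.95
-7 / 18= -0.39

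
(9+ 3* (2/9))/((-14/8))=-116/21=-5.52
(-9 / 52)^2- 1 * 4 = -10735 / 2704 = -3.97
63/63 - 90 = -89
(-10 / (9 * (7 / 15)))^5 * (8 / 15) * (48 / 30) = -800000000 / 12252303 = -65.29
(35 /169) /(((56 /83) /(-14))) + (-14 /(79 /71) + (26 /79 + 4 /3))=-2437973 /160212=-15.22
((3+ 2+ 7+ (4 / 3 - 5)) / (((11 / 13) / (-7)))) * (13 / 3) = -29575 / 99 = -298.74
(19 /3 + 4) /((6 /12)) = 62 /3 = 20.67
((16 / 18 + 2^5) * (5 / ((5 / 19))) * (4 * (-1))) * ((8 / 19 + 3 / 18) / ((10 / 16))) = -317312 / 135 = -2350.46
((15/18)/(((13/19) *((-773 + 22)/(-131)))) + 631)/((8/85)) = 3142888855/468624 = 6706.63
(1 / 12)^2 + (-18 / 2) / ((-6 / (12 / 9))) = 289 / 144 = 2.01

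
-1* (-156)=156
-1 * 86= -86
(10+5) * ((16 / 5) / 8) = 6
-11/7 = -1.57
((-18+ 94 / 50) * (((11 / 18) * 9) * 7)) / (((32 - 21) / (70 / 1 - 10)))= -16926 / 5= -3385.20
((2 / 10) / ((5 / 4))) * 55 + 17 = 129 / 5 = 25.80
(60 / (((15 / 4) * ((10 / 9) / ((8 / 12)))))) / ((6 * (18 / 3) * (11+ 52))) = 4 / 945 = 0.00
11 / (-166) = -11 / 166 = -0.07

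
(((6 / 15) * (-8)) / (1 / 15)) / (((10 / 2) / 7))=-336 / 5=-67.20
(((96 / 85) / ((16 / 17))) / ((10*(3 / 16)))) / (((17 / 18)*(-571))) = -288 / 242675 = -0.00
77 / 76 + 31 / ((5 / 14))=33369 / 380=87.81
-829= -829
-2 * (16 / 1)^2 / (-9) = 512 / 9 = 56.89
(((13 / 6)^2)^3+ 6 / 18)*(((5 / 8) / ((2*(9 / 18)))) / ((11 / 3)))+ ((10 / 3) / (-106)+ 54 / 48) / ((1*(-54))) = 1281756769 / 72534528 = 17.67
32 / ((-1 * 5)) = -32 / 5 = -6.40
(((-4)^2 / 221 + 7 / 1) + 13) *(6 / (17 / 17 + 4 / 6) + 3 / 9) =261724 / 3315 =78.95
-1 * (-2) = 2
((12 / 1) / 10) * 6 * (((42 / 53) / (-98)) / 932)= -27 / 432215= -0.00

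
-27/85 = -0.32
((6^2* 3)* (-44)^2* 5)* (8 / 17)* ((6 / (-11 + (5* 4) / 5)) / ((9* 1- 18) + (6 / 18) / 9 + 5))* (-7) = -1354890240 / 1819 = -744854.45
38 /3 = 12.67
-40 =-40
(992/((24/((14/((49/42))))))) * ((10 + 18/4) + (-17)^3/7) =-2386504/7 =-340929.14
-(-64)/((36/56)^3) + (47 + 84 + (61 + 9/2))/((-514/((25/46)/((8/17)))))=66314474039/275783616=240.46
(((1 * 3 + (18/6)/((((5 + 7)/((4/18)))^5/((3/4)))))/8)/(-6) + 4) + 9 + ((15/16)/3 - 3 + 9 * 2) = 276723454463/9795520512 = 28.25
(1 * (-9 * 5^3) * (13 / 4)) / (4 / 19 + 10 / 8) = -92625 / 37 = -2503.38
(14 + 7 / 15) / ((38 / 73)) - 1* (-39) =38071 / 570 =66.79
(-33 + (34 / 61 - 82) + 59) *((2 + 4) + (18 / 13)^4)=-536.44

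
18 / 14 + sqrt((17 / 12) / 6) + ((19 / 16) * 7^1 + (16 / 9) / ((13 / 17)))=sqrt(34) / 12 + 156239 / 13104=12.41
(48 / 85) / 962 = 24 / 40885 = 0.00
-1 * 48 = -48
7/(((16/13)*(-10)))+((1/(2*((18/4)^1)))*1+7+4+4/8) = 11.04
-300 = -300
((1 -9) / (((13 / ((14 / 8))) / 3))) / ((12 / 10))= -35 / 13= -2.69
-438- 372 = -810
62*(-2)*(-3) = 372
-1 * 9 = -9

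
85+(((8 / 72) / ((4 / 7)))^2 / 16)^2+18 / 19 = 702160155187 / 8169652224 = 85.95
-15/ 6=-5/ 2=-2.50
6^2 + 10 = 46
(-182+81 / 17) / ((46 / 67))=-8777 / 34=-258.15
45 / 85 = 9 / 17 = 0.53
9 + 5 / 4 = 41 / 4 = 10.25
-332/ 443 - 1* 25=-11407/ 443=-25.75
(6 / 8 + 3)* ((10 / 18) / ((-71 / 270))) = -1125 / 142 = -7.92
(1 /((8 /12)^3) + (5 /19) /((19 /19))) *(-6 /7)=-237 /76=-3.12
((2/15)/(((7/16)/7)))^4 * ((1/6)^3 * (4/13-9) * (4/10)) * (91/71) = -207355904/485240625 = -0.43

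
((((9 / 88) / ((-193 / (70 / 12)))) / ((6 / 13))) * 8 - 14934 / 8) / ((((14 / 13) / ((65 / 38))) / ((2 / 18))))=-837231070 / 2541231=-329.46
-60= -60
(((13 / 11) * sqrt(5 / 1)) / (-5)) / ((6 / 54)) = -117 * sqrt(5) / 55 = -4.76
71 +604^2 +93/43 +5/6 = 94141619/258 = 364890.00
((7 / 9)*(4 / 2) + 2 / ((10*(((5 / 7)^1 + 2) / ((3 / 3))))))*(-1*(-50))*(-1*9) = -13930 / 19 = -733.16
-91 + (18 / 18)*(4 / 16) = -363 / 4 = -90.75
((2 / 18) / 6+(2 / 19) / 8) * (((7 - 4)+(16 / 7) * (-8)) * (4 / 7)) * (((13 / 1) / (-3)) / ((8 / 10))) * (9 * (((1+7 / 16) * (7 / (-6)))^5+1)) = -45217395842636875 / 273280313327616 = -165.46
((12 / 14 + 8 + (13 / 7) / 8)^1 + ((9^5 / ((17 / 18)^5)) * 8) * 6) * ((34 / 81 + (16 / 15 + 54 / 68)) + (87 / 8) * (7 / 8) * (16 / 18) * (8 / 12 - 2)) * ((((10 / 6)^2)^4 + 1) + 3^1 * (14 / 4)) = -2410844734.92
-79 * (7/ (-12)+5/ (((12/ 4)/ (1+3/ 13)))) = -18091/ 156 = -115.97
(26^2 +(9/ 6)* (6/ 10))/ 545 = 6769/ 5450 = 1.24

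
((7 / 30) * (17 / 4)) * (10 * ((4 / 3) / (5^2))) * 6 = 238 / 75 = 3.17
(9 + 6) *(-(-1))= 15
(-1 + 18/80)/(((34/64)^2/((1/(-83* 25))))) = 3968/2998375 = 0.00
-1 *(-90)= 90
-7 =-7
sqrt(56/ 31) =2 *sqrt(434)/ 31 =1.34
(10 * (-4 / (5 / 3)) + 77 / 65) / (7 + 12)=-1483 / 1235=-1.20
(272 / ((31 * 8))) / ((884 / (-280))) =-140 / 403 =-0.35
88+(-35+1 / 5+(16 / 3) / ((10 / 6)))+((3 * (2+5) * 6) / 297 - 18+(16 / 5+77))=19639 / 165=119.02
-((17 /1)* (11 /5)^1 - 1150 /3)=5189 /15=345.93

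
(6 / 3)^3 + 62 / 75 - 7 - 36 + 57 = 22.83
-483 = -483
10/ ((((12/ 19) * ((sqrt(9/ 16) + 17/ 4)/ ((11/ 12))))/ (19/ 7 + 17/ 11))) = 779/ 63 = 12.37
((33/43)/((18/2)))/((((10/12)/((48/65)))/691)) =52.21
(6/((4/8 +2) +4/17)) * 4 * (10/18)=4.87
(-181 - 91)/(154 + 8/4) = -68/39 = -1.74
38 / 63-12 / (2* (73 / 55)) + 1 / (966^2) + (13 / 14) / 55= -4871218633 / 1248873780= -3.90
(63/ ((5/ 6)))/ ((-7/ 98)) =-1058.40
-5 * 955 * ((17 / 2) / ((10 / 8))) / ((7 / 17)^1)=-551990 / 7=-78855.71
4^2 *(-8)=-128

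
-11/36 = -0.31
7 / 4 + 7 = 8.75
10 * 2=20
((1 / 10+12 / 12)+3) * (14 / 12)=287 / 60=4.78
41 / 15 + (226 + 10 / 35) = 24047 / 105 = 229.02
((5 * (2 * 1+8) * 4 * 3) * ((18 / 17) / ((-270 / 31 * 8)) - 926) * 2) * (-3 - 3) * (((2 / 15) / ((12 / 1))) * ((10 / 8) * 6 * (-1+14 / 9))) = 47226775 / 153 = 308671.73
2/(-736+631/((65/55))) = -26/2627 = -0.01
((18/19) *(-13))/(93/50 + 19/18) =-26325/6232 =-4.22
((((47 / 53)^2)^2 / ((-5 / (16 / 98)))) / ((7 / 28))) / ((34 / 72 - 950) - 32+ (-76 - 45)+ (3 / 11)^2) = 680188493952 / 9283626810861515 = 0.00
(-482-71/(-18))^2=74046025/324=228537.11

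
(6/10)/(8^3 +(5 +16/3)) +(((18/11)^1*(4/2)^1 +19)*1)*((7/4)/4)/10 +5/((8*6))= 8933569/8273760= 1.08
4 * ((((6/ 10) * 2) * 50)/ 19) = 240/ 19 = 12.63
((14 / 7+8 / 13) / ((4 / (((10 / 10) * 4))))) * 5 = 170 / 13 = 13.08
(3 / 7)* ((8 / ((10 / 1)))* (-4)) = -48 / 35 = -1.37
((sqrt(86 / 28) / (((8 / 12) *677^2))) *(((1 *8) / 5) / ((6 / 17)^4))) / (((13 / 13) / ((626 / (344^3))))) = 26142073 *sqrt(602) / 70525222489774080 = 0.00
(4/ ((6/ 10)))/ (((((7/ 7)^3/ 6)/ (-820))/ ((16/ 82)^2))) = -51200/ 41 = -1248.78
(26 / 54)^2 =0.23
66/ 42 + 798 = 799.57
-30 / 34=-15 / 17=-0.88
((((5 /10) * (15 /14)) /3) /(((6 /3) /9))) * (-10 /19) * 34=-3825 /266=-14.38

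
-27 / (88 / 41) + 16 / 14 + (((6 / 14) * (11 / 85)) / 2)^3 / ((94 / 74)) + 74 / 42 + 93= 27223203710119 / 326710201125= 83.33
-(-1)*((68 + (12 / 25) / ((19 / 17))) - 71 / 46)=1461459 / 21850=66.89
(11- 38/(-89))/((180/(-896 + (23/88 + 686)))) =-2085641/156640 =-13.31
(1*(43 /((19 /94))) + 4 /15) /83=60706 /23655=2.57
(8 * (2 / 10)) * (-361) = -2888 / 5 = -577.60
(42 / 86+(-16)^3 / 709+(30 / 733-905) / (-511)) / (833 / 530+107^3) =-21290666788360 / 7414251699189671763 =-0.00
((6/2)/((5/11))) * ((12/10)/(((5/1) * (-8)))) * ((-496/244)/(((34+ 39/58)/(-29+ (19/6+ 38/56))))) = -62686371/214674250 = -0.29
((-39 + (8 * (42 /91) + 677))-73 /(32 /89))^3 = 6076692164472587 /71991296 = 84408706.36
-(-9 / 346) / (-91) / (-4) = 9 / 125944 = 0.00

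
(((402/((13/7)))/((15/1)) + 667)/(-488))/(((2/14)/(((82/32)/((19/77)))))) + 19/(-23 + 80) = -2926850141/28928640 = -101.17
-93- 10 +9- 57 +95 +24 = -32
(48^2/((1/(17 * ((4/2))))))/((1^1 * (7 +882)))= 78336/889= 88.12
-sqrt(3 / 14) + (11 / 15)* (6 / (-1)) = -22 / 5- sqrt(42) / 14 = -4.86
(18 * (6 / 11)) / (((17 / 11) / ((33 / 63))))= 396 / 119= 3.33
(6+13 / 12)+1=97 / 12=8.08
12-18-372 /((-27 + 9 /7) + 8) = 15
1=1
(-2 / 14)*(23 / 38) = -23 / 266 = -0.09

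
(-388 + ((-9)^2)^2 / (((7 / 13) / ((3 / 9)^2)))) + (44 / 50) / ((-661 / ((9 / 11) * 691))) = 111638459 / 115675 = 965.10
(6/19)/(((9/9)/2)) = 12/19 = 0.63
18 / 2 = 9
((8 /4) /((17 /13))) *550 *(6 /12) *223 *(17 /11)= 144950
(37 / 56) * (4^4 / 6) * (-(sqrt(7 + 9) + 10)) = -1184 / 3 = -394.67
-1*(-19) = 19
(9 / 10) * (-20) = -18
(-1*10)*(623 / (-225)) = 1246 / 45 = 27.69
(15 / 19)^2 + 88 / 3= 32443 / 1083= 29.96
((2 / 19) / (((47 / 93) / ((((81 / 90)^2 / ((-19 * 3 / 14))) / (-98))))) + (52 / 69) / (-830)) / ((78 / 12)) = -16499443 / 221061770475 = -0.00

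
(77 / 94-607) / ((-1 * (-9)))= -56981 / 846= -67.35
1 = 1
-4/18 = -2/9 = -0.22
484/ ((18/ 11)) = 2662/ 9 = 295.78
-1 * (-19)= 19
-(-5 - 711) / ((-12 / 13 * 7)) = -2327 / 21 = -110.81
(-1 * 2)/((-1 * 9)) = 0.22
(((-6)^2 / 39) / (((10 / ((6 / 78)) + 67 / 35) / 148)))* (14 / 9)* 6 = 580160 / 60021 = 9.67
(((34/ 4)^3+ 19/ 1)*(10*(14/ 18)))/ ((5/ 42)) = 248185/ 6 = 41364.17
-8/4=-2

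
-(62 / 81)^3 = -238328 / 531441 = -0.45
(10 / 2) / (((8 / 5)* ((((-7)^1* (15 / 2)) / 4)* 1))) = -5 / 21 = -0.24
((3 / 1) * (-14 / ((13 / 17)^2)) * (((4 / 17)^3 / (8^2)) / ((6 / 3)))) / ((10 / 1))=-21 / 28730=-0.00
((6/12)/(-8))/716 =-1/11456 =-0.00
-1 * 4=-4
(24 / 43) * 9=5.02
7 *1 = 7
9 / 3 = 3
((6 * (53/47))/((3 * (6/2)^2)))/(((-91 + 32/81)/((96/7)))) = -91584/2414531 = -0.04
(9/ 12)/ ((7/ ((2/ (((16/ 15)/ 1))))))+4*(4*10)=35885/ 224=160.20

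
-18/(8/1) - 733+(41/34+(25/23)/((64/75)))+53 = -17010573/25024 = -679.77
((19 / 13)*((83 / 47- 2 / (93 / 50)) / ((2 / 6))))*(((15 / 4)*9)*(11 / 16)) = 85181085 / 1212224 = 70.27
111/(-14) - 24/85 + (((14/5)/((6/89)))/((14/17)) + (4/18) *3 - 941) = -534376/595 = -898.11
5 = 5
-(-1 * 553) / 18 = 553 / 18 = 30.72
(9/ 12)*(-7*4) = -21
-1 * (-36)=36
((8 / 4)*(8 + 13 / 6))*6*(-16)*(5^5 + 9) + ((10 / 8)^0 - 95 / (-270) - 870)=-6118436.65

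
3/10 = 0.30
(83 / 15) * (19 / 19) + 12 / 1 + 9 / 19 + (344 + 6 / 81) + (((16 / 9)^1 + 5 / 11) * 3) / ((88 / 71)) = 912434189 / 2482920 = 367.48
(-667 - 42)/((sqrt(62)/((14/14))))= -709 * sqrt(62)/62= -90.04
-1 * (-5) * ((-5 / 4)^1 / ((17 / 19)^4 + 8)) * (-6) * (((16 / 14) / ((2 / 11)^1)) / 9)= 71676550 / 23647869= 3.03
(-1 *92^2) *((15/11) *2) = -23083.64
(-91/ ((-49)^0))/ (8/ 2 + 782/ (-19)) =1729/ 706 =2.45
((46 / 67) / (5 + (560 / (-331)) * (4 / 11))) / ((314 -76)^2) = 83743 / 30294768910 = 0.00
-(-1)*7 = 7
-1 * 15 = -15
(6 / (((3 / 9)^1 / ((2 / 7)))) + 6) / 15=26 / 35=0.74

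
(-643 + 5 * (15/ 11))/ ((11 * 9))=-6998/ 1089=-6.43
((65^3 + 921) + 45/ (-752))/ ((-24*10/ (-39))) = 2693737111/ 60160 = 44776.22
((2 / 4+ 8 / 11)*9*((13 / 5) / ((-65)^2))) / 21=0.00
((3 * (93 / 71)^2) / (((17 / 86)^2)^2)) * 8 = 11354576582016 / 421029361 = 26968.61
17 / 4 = 4.25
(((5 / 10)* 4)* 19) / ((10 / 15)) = 57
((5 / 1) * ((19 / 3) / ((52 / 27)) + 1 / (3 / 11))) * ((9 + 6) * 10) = 135625 / 26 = 5216.35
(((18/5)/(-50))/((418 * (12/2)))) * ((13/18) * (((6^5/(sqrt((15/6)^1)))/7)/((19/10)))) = -8424 * sqrt(10)/3474625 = -0.01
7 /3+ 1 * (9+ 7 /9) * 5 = 461 /9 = 51.22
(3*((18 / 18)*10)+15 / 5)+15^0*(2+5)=40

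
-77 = -77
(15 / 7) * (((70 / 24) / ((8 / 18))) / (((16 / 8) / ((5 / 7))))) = 1125 / 224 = 5.02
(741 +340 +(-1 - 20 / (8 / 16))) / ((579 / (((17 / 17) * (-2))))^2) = 4160 / 335241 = 0.01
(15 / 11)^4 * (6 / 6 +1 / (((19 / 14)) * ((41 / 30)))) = 5518125 / 1036849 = 5.32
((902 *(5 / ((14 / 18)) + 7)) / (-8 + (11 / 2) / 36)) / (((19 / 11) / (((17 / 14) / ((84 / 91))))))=-1175.55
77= 77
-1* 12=-12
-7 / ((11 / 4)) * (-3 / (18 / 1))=14 / 33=0.42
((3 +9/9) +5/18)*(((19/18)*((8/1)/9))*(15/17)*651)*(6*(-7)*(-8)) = 355567520/459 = 774656.91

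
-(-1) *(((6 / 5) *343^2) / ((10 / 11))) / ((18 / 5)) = 1294139 / 30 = 43137.97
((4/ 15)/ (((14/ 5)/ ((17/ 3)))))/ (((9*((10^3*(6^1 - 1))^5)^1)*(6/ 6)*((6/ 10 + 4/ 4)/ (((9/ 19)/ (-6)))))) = -17/ 17955000000000000000000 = -0.00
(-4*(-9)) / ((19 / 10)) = 360 / 19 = 18.95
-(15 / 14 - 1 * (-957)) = -958.07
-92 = -92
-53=-53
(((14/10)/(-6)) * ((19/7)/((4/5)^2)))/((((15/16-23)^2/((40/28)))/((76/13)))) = -577600/34018257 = -0.02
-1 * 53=-53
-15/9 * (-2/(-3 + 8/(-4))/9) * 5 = -10/27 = -0.37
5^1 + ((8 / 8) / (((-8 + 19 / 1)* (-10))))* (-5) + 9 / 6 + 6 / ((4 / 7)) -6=243 / 22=11.05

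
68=68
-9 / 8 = -1.12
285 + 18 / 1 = 303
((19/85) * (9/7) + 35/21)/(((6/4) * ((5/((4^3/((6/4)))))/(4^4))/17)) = 228589568/4725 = 48378.74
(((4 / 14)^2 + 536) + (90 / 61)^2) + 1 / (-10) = 981218951 / 1823290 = 538.16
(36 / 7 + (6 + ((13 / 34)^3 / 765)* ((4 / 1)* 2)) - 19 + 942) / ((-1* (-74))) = 12288243617 / 973437255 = 12.62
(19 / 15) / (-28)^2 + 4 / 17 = 47363 / 199920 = 0.24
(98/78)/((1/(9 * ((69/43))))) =10143/559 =18.14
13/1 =13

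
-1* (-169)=169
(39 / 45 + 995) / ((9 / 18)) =29876 / 15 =1991.73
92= 92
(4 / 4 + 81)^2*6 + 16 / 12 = 121036 / 3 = 40345.33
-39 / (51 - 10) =-39 / 41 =-0.95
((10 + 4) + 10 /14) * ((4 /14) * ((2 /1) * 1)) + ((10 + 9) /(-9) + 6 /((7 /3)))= 3911 /441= 8.87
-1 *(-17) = 17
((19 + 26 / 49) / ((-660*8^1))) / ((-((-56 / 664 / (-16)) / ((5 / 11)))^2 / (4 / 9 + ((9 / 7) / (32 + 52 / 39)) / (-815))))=911703390434 / 74584003725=12.22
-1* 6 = -6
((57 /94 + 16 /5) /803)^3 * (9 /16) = 51531588621 /860122269760336000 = 0.00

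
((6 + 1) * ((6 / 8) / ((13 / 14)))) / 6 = 0.94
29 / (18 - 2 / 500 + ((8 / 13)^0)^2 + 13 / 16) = 58000 / 39617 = 1.46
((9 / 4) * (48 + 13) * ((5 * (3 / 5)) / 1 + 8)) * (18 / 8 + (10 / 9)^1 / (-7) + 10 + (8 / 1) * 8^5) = 44328497785 / 112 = 395790158.79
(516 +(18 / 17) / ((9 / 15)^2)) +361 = 14959 / 17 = 879.94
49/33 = 1.48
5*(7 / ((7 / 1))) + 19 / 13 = 84 / 13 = 6.46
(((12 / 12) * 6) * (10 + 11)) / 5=126 / 5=25.20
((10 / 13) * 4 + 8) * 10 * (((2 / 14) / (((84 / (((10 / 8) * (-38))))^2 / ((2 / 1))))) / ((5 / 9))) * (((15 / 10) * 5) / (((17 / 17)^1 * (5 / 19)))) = 4629825 / 8918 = 519.16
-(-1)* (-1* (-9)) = 9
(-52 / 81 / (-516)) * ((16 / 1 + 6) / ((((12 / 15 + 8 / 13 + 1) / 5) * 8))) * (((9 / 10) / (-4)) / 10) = -1859 / 11665728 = -0.00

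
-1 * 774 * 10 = -7740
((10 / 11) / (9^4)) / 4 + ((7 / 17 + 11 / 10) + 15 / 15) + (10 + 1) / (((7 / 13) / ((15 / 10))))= 2847437609 / 85883490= 33.15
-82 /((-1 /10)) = 820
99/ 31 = 3.19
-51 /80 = -0.64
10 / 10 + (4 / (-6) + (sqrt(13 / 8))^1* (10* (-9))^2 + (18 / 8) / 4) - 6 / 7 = 13 / 336 + 2025* sqrt(26) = 10325.55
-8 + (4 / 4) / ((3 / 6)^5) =24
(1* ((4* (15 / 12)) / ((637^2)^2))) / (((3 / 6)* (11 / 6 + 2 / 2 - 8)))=-60 / 5104102922191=-0.00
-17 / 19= -0.89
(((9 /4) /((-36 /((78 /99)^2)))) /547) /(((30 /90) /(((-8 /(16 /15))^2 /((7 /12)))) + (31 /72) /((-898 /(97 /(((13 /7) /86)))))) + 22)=-443903850 /124231979521639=-0.00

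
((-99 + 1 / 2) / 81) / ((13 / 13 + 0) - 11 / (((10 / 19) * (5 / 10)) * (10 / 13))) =4925 / 216027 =0.02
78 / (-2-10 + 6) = -13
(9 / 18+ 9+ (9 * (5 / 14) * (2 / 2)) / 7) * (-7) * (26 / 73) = -12688 / 511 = -24.83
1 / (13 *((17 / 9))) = 9 / 221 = 0.04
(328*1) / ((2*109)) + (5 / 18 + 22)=46661 / 1962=23.78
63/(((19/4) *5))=252/95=2.65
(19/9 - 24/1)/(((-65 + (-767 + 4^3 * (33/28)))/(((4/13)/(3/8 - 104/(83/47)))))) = -228914/1504737585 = -0.00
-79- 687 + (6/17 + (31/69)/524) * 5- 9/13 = -6112101389/7990476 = -764.92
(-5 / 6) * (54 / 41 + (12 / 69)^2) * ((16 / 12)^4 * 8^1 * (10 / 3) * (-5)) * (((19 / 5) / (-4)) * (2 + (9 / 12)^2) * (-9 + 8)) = 444174400 / 385641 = 1151.78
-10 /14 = -5 /7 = -0.71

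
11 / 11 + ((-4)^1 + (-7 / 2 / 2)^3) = -535 / 64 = -8.36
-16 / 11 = -1.45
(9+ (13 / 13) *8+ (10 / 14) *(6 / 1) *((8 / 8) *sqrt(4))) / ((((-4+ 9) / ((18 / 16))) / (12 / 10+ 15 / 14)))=256149 / 19600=13.07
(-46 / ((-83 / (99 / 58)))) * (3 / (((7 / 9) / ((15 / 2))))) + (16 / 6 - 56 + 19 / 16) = -20040607 / 808752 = -24.78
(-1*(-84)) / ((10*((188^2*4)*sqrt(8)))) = 21*sqrt(2) / 1413760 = 0.00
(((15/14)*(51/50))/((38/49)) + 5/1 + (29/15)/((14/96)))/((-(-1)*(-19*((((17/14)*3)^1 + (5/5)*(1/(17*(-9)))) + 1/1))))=-3201525/14340364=-0.22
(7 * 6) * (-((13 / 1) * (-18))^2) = -2299752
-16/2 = -8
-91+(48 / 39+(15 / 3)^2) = -64.77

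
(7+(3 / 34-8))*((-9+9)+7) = -217 / 34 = -6.38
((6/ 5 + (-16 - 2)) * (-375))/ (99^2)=700/ 1089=0.64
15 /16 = 0.94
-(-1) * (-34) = -34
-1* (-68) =68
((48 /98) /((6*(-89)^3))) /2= -0.00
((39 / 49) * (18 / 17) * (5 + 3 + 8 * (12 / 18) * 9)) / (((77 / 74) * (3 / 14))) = 277056 / 1309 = 211.65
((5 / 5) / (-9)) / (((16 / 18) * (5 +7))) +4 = 383 / 96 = 3.99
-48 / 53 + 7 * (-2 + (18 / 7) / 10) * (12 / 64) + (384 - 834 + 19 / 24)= -5754547 / 12720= -452.40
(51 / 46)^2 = 2601 / 2116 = 1.23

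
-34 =-34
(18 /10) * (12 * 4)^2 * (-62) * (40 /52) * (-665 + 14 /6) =131068534.15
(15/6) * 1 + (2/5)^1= 29/10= 2.90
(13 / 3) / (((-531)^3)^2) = 0.00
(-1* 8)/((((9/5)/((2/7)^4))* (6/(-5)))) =1600/64827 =0.02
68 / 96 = 17 / 24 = 0.71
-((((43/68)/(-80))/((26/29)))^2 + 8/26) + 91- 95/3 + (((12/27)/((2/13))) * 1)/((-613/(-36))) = 2177774302168849/36789698150400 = 59.20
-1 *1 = -1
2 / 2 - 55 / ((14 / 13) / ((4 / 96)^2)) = 7349 / 8064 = 0.91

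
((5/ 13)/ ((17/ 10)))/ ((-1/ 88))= -4400/ 221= -19.91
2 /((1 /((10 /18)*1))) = 10 /9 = 1.11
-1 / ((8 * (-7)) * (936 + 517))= 0.00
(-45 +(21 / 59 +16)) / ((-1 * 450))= 169 / 2655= 0.06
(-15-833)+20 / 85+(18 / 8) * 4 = -14259 / 17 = -838.76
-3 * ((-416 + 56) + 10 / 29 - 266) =54432 / 29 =1876.97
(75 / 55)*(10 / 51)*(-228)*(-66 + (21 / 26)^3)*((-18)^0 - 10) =-14758432875 / 410839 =-35922.67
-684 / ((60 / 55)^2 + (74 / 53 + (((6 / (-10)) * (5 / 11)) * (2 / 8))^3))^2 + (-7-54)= -22256766242437645 / 136308263562769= -163.28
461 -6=455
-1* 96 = -96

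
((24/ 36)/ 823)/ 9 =2/ 22221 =0.00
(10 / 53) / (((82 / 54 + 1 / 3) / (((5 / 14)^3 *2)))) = 675 / 72716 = 0.01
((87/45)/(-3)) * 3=-29/15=-1.93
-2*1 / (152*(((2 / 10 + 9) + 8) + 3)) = -5 / 7676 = -0.00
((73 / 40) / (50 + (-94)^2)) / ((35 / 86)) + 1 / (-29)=-6129169 / 180385800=-0.03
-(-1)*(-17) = -17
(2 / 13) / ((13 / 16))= 32 / 169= 0.19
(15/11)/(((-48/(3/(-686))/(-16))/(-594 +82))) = 3840/3773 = 1.02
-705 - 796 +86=-1415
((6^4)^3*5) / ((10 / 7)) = 7618738176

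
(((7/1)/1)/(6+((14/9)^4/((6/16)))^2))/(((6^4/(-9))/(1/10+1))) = -3314597517/15484003602880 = -0.00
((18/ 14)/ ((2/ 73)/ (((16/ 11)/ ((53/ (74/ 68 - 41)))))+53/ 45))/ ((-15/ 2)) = -0.15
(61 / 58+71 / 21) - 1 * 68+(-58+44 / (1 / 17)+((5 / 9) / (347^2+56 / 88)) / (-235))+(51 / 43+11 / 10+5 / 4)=30809012527300997 / 48905622457020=629.97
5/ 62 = 0.08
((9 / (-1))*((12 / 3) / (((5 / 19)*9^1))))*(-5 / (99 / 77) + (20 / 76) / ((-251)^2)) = 33516496 / 567009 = 59.11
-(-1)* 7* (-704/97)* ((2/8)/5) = -1232/485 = -2.54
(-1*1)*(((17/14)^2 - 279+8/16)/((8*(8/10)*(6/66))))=2986335/6272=476.14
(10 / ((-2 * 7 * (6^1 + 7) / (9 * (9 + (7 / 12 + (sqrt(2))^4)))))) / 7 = -2445 / 2548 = -0.96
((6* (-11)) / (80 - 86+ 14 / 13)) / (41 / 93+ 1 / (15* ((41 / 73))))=2726295 / 113792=23.96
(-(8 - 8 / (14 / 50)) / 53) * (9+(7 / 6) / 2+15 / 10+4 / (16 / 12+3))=22476 / 4823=4.66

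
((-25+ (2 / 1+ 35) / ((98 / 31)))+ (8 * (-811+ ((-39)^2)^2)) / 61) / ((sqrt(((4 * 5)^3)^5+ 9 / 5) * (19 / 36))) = 32634403866 * sqrt(819200000000000000045) / 9304637440000000000511119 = 0.00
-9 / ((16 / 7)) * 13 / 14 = -117 / 32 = -3.66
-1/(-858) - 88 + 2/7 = -526805/6006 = -87.71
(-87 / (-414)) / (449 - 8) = 29 / 60858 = 0.00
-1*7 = -7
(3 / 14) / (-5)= -3 / 70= -0.04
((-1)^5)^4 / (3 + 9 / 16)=16 / 57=0.28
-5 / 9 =-0.56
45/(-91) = -45/91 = -0.49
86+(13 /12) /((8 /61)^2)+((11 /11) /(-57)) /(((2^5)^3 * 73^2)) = 1482910805887 /9953378304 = 148.99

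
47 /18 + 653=11801 /18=655.61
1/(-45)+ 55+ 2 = 2564/45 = 56.98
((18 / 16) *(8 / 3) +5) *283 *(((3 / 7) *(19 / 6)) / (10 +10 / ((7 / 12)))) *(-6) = -3396 / 5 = -679.20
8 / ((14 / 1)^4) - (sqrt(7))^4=-235297 / 4802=-49.00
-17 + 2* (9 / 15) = -79 / 5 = -15.80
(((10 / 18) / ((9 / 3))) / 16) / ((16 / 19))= 95 / 6912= 0.01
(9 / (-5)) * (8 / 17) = -72 / 85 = -0.85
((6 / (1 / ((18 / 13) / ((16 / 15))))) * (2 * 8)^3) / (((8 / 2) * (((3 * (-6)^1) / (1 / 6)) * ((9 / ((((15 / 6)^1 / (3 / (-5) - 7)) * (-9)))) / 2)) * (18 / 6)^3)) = -4000 / 2223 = -1.80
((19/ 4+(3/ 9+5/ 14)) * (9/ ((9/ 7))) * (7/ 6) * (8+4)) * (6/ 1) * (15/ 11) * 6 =287910/ 11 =26173.64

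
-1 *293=-293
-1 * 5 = -5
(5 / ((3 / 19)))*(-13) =-411.67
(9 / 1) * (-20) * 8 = -1440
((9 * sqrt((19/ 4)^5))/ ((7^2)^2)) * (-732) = -594567 * sqrt(19)/ 19208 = -134.93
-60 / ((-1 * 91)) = 60 / 91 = 0.66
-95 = -95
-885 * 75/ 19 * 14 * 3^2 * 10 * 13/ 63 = -17257500/ 19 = -908289.47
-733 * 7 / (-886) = 5131 / 886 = 5.79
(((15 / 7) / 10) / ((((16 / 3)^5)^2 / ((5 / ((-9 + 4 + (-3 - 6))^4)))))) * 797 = 705930795 / 591343741696999424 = 0.00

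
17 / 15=1.13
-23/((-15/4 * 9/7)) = 644/135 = 4.77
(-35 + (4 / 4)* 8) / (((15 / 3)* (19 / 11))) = -297 / 95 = -3.13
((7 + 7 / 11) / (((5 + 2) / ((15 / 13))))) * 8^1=1440 / 143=10.07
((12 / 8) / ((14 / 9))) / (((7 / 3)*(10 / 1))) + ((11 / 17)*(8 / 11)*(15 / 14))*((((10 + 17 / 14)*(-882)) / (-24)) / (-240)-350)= -23629887 / 133280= -177.30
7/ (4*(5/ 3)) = 21/ 20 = 1.05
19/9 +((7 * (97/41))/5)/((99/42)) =71363/20295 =3.52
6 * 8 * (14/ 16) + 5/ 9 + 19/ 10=4001/ 90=44.46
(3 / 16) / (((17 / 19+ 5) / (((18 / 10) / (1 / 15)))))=1539 / 1792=0.86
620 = 620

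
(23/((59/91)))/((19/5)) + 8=19433/1121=17.34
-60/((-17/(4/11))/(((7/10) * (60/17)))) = 10080/3179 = 3.17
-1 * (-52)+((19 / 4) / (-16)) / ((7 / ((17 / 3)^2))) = 204173 / 4032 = 50.64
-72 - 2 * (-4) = -64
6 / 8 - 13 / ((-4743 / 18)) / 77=0.75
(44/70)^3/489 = 0.00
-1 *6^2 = -36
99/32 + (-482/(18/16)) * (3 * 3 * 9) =-1110429/32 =-34700.91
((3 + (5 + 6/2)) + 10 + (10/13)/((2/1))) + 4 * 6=590/13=45.38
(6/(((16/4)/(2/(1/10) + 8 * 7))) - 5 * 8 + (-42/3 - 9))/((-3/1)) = -17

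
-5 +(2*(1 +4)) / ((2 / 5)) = 20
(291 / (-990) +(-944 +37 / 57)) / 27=-5916653 / 169290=-34.95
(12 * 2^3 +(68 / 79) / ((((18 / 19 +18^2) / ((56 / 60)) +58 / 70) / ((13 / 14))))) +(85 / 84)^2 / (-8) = 1908115796551 / 19902266496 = 95.87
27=27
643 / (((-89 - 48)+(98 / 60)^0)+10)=-643 / 126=-5.10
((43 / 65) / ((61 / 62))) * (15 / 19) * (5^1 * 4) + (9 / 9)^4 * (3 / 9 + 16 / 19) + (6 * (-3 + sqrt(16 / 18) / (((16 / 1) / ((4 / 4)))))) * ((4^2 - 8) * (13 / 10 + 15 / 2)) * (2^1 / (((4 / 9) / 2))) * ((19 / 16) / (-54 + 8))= 1591711723 / 5198115 - 1881 * sqrt(2) / 460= 300.43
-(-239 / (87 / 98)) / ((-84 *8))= -1673 / 4176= -0.40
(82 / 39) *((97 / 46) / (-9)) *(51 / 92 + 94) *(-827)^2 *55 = -1301363526180685 / 742716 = -1752168428.01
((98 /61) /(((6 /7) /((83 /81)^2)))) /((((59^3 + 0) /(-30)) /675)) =-590731750 /3044332917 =-0.19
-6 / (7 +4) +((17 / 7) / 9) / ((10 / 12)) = -256 / 1155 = -0.22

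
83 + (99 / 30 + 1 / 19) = 16407 / 190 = 86.35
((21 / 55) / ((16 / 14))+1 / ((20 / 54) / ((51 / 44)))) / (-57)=-127 / 2090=-0.06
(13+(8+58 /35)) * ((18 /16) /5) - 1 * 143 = -193063 /1400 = -137.90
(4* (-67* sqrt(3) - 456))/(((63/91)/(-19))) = 66196* sqrt(3)/9 + 150176/3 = 62798.09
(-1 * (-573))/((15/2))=382/5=76.40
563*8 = 4504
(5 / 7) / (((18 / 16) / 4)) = 160 / 63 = 2.54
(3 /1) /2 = 3 /2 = 1.50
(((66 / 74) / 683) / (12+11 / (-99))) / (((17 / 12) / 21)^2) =18860688 / 781455133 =0.02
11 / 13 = 0.85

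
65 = 65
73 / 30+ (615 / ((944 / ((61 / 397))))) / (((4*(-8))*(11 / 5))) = 4812205639 / 1978775040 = 2.43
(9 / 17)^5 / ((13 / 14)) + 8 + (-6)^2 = 812984890 / 18458141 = 44.04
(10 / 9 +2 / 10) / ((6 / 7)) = 413 / 270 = 1.53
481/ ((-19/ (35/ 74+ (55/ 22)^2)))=-12935/ 76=-170.20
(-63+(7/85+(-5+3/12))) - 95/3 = -101321/1020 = -99.33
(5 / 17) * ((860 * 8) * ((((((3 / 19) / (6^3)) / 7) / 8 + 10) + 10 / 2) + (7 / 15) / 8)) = 1240109035 / 40698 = 30471.01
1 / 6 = 0.17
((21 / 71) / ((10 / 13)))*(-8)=-1092 / 355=-3.08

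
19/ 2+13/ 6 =35/ 3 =11.67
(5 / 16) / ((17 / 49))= 245 / 272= 0.90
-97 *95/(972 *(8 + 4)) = -9215/11664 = -0.79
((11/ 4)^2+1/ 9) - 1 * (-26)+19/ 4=5533/ 144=38.42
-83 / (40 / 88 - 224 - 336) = 913 / 6155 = 0.15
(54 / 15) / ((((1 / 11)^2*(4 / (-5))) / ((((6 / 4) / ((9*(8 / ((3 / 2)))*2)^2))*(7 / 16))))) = -2541 / 65536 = -0.04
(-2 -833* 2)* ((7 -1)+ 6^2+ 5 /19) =-70494.95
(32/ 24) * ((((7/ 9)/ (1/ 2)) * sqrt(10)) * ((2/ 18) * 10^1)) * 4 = 2240 * sqrt(10)/ 243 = 29.15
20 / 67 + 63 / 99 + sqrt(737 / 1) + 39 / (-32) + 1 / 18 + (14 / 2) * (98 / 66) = 2157713 / 212256 + sqrt(737) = 37.31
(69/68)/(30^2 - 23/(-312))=5382/4773991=0.00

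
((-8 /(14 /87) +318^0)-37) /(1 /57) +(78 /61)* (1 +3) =-2084016 /427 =-4880.60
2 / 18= 1 / 9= 0.11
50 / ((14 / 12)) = 300 / 7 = 42.86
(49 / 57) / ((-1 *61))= -49 / 3477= -0.01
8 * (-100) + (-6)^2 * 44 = 784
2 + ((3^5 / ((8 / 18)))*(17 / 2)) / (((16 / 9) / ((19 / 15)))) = 2120483 / 640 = 3313.25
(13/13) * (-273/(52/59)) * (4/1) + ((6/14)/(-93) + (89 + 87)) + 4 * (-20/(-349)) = -80487168/75733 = -1062.78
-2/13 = -0.15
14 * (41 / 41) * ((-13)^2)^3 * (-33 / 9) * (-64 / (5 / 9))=142719088512 / 5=28543817702.40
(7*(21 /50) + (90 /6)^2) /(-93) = -3799 /1550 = -2.45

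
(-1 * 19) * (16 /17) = -304 /17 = -17.88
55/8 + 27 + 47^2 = 17943/8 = 2242.88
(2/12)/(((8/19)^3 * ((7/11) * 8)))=75449/172032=0.44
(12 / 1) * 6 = 72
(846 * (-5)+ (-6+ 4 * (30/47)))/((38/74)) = -7361964/893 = -8244.08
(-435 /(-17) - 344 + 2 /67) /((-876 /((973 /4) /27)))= 4356121 /1330352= 3.27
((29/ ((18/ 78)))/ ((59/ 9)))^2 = 1279161/ 3481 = 367.47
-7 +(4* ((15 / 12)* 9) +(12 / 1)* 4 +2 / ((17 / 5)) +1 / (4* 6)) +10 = 96.63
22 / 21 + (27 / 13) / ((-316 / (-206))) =103589 / 43134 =2.40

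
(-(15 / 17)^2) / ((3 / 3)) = -225 / 289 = -0.78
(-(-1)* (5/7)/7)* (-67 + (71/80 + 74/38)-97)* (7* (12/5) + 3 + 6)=-424.29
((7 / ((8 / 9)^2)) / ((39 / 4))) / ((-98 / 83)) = -0.77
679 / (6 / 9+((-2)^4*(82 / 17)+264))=34629 / 17434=1.99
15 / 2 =7.50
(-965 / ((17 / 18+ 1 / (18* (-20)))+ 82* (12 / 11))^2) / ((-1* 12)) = 140118000 / 14237978329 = 0.01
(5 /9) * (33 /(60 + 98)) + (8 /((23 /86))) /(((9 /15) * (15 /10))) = 1090835 /32706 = 33.35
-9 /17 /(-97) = 9 /1649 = 0.01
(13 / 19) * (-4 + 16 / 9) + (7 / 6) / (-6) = -391 / 228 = -1.71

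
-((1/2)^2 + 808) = -3233/4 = -808.25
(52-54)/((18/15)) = -5/3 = -1.67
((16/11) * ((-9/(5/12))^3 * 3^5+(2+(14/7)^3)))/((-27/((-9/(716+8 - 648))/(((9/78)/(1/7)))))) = -31835311664/1645875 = -19342.48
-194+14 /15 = -2896 /15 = -193.07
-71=-71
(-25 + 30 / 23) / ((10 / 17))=-1853 / 46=-40.28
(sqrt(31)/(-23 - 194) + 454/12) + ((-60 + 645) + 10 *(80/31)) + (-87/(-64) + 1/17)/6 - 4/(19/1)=2494114139/3844992 - sqrt(31)/217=648.64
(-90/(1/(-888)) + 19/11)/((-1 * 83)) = -962.91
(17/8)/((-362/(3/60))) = -17/57920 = -0.00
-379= -379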